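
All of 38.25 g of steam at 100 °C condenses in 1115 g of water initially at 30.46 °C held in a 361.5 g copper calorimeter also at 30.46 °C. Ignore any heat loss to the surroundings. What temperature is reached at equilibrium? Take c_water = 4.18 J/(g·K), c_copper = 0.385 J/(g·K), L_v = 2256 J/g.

T_f ≈ 50.1 °C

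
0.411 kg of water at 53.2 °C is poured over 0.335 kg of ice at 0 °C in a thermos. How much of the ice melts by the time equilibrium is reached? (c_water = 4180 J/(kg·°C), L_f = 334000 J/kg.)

Water can give up m c ΔT = 0.411×4180×53.2 = 91397 J before reaching 0 °C.
Fully melting the ice requires m_ice L_f = 0.335×334000 = 111890 J.
91397 J < 111890 J, so only part of the ice melts and the system sits at 0 °C.
m_melted×334000 = 91397  ⇒  m_melted ≈ 0.2736 kg.

m_melted ≈ 0.274 kg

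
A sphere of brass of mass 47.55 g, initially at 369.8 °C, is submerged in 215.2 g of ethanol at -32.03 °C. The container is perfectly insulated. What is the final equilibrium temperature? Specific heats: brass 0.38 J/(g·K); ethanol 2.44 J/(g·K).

Set heat shed by the hot body equal to heat absorbed by the cold body:
47.55·0.38·(369.8 − T) = 215.2·2.44·(T − (-32.03))
18.07(369.8 − T) = 525.09(T − (-32.03))
543.16 T = -10137  ⇒  T ≈ -18.66 °C

T_f ≈ -18.7 °C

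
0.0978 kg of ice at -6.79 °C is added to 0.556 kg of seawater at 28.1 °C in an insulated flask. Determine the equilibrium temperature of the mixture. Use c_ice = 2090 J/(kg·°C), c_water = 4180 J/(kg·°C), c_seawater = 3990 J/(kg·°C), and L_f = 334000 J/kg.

T_f ≈ 10.8 °C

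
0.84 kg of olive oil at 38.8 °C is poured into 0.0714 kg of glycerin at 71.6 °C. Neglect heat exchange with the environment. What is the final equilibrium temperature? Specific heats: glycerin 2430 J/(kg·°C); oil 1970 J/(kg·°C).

T_f ≈ 41.9 °C

Energy conservation, ΣQ = 0:
0.0714×2430×(T − 71.6) + 0.84×1970×(T − 38.8) = 0
173.5(T − 71.6) + 1654.8(T − 38.8) = 0
(173.5 + 1654.8) T = 173.5×71.6 + 1654.8×38.8
T = 76629 / 1828.3 = 41.9 °C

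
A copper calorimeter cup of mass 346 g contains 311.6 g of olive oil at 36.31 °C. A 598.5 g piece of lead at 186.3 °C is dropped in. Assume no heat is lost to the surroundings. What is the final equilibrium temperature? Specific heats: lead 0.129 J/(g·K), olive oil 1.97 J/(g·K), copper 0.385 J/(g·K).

T_f = Σ m_i c_i T_i / Σ m_i c_i:
T_f = (77.21*186.3 + 613.85*36.31 + 133.21*36.31) / (77.21 + 613.85 + 133.21)
    = 41509 / 824.27 ≈ 50.36 °C

T_f ≈ 50.4 °C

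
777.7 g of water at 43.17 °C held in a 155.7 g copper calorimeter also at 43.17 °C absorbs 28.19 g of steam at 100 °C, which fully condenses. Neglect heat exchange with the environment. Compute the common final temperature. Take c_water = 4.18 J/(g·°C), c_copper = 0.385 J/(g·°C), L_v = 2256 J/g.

Let T be the final temperature. ΣQ_i = 0:
latent heat released on condensation: 28.19×2256 = 63597; condensate cools 100→T: 28.19×4.18×(T − 100) = 117.83(T − 100); original water: 3250.8(T − 43.17); cup: 59.94(T − 43.17)
3428.6 T = 63597 + 11783 + 142924 = 218304
T ≈ 63.67 °C (< 100 °C, so full condensation is consistent).

T_f ≈ 63.7 °C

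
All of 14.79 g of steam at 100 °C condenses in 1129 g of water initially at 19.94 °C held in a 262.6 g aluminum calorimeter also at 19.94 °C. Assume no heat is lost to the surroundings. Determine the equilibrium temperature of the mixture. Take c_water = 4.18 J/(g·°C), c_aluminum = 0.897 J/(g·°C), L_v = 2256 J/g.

T_f ≈ 27.6 °C

Sum of m c ΔT and latent-heat terms is zero:
steam→water at 100 °C releases m L_v = 14.79×2256 = 33366
  condensed water 100 °C→T: 61.82(T − 100)
  water warms: 1129×4.18×(T − 19.94) = 4719.2(T − 19.94)
  cup: 235.55(T − 19.94)
5016.6 T = 33366 + 6182.2 + 98798 = 138347
T ≈ 27.58 °C (< 100 °C, so full condensation is consistent).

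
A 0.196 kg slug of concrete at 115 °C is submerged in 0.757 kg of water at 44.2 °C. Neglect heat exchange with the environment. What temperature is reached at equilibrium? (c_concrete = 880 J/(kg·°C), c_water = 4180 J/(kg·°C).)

Conservation of energy gives ΣQ = 0:
0.196·880·(T − 115) + 0.757·4180·(T − 44.2) = 0
172.48(T − 115) + 3164.3(T − 44.2) = 0
3336.7 T = 159695
T ≈ 47.86 °C

T_f ≈ 47.9 °C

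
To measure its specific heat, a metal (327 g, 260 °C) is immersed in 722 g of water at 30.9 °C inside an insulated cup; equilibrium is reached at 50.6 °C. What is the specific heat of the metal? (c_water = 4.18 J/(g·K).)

Conservation of energy gives ΣQ = 0:
327×c×(50.6 − 260) + 722×4.18×(50.6 − 30.9) = 0
-68474 c = -59454
c = -59454/-68474 ≈ 0.8683 J/(g·K)

c ≈ 0.868 J/(g·K)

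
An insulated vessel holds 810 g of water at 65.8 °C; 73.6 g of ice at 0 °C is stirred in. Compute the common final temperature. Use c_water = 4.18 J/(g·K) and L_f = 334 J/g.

Conservation of energy gives ΣQ = 0:
latent heat to melt: 73.6×334 = 24582
  warm the meltwater: 307.65 T
  water cools: 810×4.18×(T − 65.8) = 3385.8(T − 65.8)
3693.4 T = 222786 − 24582 = 198203
T ≈ 53.66 °C. Since T > 0 °C, the all-ice-melts assumption holds.

T_f ≈ 53.7 °C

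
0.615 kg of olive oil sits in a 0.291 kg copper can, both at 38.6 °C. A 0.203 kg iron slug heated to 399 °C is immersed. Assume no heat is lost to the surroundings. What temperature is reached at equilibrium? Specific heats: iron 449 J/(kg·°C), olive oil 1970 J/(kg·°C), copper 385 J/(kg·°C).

T_f ≈ 61.8 °C

Heat gained plus heat lost sum to zero:
0.203×449×(T − 399) + 0.615×1970×(T − 38.6) + 0.291×385×(T − 38.6) = 0
(91.15 + 1211.5 + 112.03) T = 91.15×399 + 1211.5×38.6 + 112.03×38.6
T = 87458 / 1414.7 = 61.8 °C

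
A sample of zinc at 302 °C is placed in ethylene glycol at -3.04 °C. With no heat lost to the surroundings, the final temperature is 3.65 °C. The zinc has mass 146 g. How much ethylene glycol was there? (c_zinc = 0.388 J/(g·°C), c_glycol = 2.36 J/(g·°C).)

Setting the total heat transfer to zero:
146·0.388·(3.65 − 302) + m·2.36·(3.65 − (-3.04)) = 0
15.79 m = 16901
m = 16901/15.79 ≈ 1070 g

m ≈ 1070 g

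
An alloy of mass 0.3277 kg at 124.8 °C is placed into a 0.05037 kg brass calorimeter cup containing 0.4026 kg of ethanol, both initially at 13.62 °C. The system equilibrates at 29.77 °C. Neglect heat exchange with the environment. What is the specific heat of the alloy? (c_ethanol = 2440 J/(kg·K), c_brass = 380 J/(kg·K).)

Conservation of energy gives ΣQ = 0:
0.3277·c·(29.77 − 124.8) + 0.4026·2440·(29.77 − 13.62) + 0.05037·380·(29.77 − 13.62) = 0
-31.14 c = -16174
c = -16174/-31.14 ≈ 519.4 J/(kg·K)

c ≈ 519 J/(kg·K)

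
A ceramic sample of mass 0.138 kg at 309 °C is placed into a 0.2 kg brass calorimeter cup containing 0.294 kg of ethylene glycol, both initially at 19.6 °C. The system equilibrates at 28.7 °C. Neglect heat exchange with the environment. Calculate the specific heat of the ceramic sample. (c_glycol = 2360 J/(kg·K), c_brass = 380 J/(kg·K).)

Energy conservation, ΣQ = 0:
0.138×c×(28.7 − 309) + 0.294×2360×(28.7 − 19.6) + 0.2×380×(28.7 − 19.6) = 0
-38.68 c = -7005.5
c = -7005.5/-38.68 ≈ 181.1 J/(kg·K)

c ≈ 181 J/(kg·K)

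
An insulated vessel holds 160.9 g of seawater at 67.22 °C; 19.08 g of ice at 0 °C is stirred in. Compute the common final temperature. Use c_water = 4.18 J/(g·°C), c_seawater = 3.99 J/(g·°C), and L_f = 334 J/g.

T_f ≈ 51.0 °C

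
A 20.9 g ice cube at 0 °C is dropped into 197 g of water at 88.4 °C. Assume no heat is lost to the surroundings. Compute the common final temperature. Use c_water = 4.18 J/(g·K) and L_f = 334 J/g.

T_f ≈ 72.3 °C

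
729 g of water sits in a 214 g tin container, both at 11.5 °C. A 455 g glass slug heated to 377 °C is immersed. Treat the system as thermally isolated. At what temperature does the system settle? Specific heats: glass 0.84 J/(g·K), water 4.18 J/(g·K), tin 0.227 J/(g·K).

T_f ≈ 51.7 °C

With ΣQ=0 the equilibrium temperature is the m·c-weighted mean:
T_f = (382.2×377 + 3047.2×11.5 + 48.58×11.5) / (382.2 + 3047.2 + 48.58)
    = 179691 / 3478 ≈ 51.67 °C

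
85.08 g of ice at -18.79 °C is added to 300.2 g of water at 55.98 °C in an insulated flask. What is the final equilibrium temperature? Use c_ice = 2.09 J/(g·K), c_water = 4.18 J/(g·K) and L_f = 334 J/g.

Setting the total heat transfer to zero:
ice -18.79→0 °C: 85.08×2.09×18.79 = 3341.2
  latent heat to melt: 85.08×334 = 28417
  warm the meltwater: 355.63 T
  water cools: 300.2×4.18×(T − 55.98) = 1254.8(T − 55.98)
1610.5 T = 70246 − 31758 = 38488
T ≈ 23.90 °C — above 0 °C, consistent with complete melting.

T_f ≈ 23.9 °C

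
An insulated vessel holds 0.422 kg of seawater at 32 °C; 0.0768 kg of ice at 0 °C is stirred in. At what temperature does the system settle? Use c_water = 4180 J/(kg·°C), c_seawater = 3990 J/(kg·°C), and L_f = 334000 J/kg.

T_f ≈ 14.1 °C

Setting the total heat transfer to zero:
melt ice: 0.0768·334000 = 25651
  warm the meltwater: 321.02 T
  seawater: 1683.8(T − 32)
2004.8 T = 53881 − 25651 = 28230
T ≈ 14.08 °C. Since T > 0 °C, the all-ice-melts assumption holds.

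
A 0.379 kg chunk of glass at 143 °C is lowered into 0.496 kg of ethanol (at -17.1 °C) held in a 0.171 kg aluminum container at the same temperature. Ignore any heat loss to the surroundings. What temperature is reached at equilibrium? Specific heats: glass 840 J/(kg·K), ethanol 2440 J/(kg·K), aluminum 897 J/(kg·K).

Heat gained plus heat lost sum to zero:
0.379·840·(T − 143) + 0.496·2440·(T − (-17.1)) + 0.171·897·(T − (-17.1)) = 0
318.36(T − 143) + 1210.2(T − (-17.1)) + 153.39(T − (-17.1)) = 0
1682 T = 22207
T ≈ 13.20 °C

T_f ≈ 13.2 °C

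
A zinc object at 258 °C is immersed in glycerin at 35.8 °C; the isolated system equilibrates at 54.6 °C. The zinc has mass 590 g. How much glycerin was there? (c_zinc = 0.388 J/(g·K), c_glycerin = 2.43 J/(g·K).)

Let T be the final temperature. ΣQ_i = 0:
590×0.388×(54.6 − 258) + m×2.43×(54.6 − 35.8) = 0
45.68 m = 46562
m = 46562/45.68 ≈ 1019 g

m ≈ 1020 g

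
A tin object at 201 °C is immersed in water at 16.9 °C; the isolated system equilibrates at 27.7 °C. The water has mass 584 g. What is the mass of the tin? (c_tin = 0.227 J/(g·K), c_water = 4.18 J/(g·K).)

Let T be the final temperature. ΣQ_i = 0:
m·0.227·(27.7 − 201) + 584·4.18·(27.7 − 16.9) = 0
-39.34 m = -26364
m = -26364/-39.34 ≈ 670.2 g

m ≈ 670 g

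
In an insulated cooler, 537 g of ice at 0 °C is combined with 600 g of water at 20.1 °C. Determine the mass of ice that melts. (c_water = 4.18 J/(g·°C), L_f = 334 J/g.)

m_melted ≈ 151 g

Water can give up m c ΔT = 600·4.18·20.1 = 50411 J before reaching 0 °C.
Fully melting the ice requires m_ice L_f = 537·334 = 179358 J.
Since 50411 < 179358 J, not all the ice melts; equilibrium is at 0 °C.
m_melted·334 = 50411  ⇒  m_melted ≈ 150.9 g.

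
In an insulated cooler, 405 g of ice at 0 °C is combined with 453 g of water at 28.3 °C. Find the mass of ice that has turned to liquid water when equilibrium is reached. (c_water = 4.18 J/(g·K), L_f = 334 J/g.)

m_melted ≈ 160 g

Cooling the water to 0 °C releases 453·4.18·28.3 = 53587 J.
To melt every bit of ice: 405·334 = 135270 J.
Since 53587 < 135270 J, not all the ice melts; equilibrium is at 0 °C.
Mass melted = 53587/334 ≈ 160.4 g.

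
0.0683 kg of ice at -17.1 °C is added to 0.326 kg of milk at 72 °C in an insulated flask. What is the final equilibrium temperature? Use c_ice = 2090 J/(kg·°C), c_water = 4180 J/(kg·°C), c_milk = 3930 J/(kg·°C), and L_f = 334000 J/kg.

T_f ≈ 42.8 °C

Taking heat into each body as positive, Σ m c ΔT = 0:
warm ice to 0 °C: 0.0683×2090×(0 − (-17.1)) = 2441
  melt ice: 0.0683×334000 = 22812
  meltwater 0→T: 0.0683×4180×T = 285.49 T
  milk: 1281.2(T − 72)
1566.7 T = 92245 − 25253 = 66992
T ≈ 42.76 °C. Since T > 0 °C, the all-ice-melts assumption holds.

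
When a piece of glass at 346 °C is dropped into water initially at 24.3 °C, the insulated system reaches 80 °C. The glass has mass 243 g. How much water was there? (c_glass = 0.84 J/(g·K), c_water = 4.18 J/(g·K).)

m ≈ 233 g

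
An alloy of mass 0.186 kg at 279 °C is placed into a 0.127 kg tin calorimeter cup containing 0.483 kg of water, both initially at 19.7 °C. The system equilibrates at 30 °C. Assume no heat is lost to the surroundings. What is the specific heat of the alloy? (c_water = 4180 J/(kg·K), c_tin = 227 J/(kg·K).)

c ≈ 455 J/(kg·K)

Setting the total heat transfer to zero:
0.186×c×(30 − 279) + 0.483×4180×(30 − 19.7) + 0.127×227×(30 − 19.7) = 0
-46.31 c = -21092
c = -21092/-46.31 ≈ 455.4 J/(kg·K)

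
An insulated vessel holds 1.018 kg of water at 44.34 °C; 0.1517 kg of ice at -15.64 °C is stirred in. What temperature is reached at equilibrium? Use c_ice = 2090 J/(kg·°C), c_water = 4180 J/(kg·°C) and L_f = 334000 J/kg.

T_f ≈ 27.2 °C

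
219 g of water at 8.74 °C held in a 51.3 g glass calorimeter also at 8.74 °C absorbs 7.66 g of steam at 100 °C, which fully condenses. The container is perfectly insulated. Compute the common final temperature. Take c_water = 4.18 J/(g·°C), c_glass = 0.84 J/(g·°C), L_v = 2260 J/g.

T_f ≈ 29.2 °C

Energy conservation, ΣQ = 0:
steam→water at 100 °C releases m L_v = 7.66·2260 = 17312
  condensed water 100 °C→T: 32.02(T − 100)
  water warms: 219·4.18·(T − 8.74) = 915.42(T − 8.74)
  glass cup: 51.3·0.84·(T − 8.74) = 43.09(T − 8.74)
990.53 T = 17312 + 3201.9 + 8377.4 = 28891
T ≈ 29.17 °C — below 100 °C, confirming all the steam condensed.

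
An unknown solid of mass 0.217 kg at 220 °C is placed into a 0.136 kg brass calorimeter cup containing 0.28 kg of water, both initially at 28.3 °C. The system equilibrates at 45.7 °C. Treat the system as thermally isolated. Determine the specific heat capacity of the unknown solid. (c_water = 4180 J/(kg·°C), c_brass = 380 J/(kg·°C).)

c ≈ 562 J/(kg·°C)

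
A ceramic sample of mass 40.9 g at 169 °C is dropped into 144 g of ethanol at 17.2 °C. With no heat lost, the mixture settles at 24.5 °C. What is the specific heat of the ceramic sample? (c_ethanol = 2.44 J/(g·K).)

c ≈ 0.434 J/(g·K)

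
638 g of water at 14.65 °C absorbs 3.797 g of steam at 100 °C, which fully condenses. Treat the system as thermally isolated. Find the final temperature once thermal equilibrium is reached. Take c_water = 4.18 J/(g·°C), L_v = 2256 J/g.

T_f ≈ 18.3 °C

Taking heat into each body as positive, Σ m c ΔT = 0:
condense steam: −3.797×2256 = −8566; condensate cools 100→T: 3.797×4.18×(T − 100) = 15.87(T − 100); original water: 2666.8(T − 14.65)
2682.7 T = 8566 + 1587.1 + 39069 = 49222
T ≈ 18.35 °C — below 100 °C, confirming all the steam condensed.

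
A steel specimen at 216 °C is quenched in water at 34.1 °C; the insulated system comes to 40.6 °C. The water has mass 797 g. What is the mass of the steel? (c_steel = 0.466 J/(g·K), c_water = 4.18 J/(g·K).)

Taking heat into each body as positive, Σ m c ΔT = 0:
m·0.466·(40.6 − 216) + 797·4.18·(40.6 − 34.1) = 0
-81.74 m = -21654
m = -21654/-81.74 ≈ 264.9 g

m ≈ 265 g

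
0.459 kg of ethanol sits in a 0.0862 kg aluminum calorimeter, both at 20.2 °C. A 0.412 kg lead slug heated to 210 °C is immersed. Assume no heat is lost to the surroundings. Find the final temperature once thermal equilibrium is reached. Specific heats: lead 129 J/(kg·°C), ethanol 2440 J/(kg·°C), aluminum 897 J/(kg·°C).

T_f ≈ 28.3 °C

Net heat exchanged in the isolated system is zero:
0.412·129·(T − 210) + 0.459·2440·(T − 20.2) + 0.0862·897·(T − 20.2) = 0
(53.15 + 1120 + 77.32) T = 53.15·210 + 1120·20.2 + 77.32·20.2
T = 35346 / 1250.4 = 28.3 °C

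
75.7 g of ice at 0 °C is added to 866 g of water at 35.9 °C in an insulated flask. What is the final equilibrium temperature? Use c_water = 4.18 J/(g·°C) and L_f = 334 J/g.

Net heat exchanged in the isolated system is zero:
latent heat to melt: 75.7·334 = 25284; warm the meltwater: 316.43 T; water: 3619.9(T − 35.9)
3936.3 T = 129954 − 25284 = 104670
T ≈ 26.59 °C — above 0 °C, consistent with complete melting.

T_f ≈ 26.6 °C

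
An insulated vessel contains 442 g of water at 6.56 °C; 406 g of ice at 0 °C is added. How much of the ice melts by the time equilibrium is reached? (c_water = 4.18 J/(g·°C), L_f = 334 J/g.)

Water can give up m c ΔT = 442·4.18·6.56 = 12120 J before reaching 0 °C.
To melt every bit of ice: 406·334 = 135604 J.
That's not enough to melt it all — equilibrium is at 0 °C with ice remaining.
m_melt = 12120 / L_f = 36.29 g.

m_melted ≈ 36.3 g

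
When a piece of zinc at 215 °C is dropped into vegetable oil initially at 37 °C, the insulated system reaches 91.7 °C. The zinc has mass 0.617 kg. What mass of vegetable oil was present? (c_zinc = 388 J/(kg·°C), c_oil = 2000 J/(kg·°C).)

Conservation of energy gives ΣQ = 0:
0.617·388·(91.7 − 215) + m·2000·(91.7 − 37) = 0
109400 m = 29518
m = 29518/109400 ≈ 0.2698 kg

m ≈ 0.27 kg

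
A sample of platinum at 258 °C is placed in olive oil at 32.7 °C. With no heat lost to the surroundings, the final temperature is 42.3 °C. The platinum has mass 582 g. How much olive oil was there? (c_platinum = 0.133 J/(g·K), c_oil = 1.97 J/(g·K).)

m ≈ 883 g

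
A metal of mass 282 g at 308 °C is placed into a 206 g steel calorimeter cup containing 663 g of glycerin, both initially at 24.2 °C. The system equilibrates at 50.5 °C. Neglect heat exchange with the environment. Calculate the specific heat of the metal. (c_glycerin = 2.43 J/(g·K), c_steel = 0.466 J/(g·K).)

c ≈ 0.618 J/(g·K)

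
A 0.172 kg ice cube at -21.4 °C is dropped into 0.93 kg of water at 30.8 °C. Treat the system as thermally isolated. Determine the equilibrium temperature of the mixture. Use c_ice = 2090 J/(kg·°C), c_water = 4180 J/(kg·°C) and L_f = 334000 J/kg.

T_f ≈ 11.9 °C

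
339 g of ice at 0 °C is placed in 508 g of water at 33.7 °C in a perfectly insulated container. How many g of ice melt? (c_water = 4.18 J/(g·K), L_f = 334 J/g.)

m_melted ≈ 214 g

Heat available from the water dropping to 0 °C: 508·4.18·33.7 = 71560 J.
Fully melting the ice requires m_ice L_f = 339·334 = 113226 J.
71560 J < 113226 J, so only part of the ice melts and the system sits at 0 °C.
m_melt = 71560 / L_f = 214.3 g.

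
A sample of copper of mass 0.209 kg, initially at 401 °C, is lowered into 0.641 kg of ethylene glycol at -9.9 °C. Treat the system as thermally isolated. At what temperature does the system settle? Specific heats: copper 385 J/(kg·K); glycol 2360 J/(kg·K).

T_f ≈ 10.9 °C

T_f = Σ m_i c_i T_i / Σ m_i c_i:
T_f = (80.47×401 + 1512.8×(-9.9)) / (80.47 + 1512.8)
    = 17290 / 1593.2 ≈ 10.85 °C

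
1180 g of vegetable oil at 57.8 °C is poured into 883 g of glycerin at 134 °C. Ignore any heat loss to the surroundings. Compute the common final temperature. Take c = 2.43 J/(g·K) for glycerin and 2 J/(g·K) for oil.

T_f ≈ 94.1 °C

Taking heat into each body as positive, Σ m c ΔT = 0:
883*2.43*(T − 134) + 1180*2*(T − 57.8) = 0
2145.7(T − 134) + 2360(T − 57.8) = 0
4505.7 T = 423930
T ≈ 94.09 °C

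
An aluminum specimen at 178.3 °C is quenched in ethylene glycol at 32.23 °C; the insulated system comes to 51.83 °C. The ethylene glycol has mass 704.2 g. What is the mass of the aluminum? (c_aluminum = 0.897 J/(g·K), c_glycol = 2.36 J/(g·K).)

Heat lost by the aluminum = heat gained by the glycol:
m·0.897·(178.3 − 51.83) = 704.2·2.36·(51.83 − 32.23)
113.44 m = 32573  ⇒  m ≈ 287.1 g

m ≈ 287 g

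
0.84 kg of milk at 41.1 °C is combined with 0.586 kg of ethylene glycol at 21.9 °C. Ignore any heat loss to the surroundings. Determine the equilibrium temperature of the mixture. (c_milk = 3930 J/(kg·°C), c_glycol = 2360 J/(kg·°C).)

T_f ≈ 35.4 °C

Energy conservation, ΣQ = 0:
0.84×3930×(T − 41.1) + 0.586×2360×(T − 21.9) = 0
3301.2(T − 41.1) + 1383(T − 21.9) = 0
(3301.2 + 1383) T = 3301.2×41.1 + 1383×21.9
T = 165966/4684.2 ≈ 35.43 °C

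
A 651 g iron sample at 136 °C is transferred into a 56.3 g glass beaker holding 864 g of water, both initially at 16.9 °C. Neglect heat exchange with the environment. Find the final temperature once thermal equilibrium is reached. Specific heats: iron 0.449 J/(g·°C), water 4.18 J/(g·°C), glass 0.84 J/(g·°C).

Let T be the final temperature. ΣQ_i = 0:
651·0.449·(T − 136) + 864·4.18·(T − 16.9) + 56.3·0.84·(T − 16.9) = 0
292.3(T − 136) + 3611.5(T − 16.9) + 47.29(T − 16.9) = 0
3951.1 T = 101587
T ≈ 25.71 °C

T_f ≈ 25.7 °C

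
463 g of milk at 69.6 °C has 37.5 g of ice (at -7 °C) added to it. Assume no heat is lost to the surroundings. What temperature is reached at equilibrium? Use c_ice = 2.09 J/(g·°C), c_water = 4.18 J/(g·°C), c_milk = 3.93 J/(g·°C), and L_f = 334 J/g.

T_f ≈ 57.5 °C

Taking heat into each body as positive, Σ m c ΔT = 0:
warm ice to 0 °C: 37.5×2.09×(0 − (-7)) = 548.62
  melt ice: 37.5×334 = 12525
  meltwater 0→T: 37.5×4.18×T = 156.75 T
  milk: 1819.6(T − 69.6)
1976.3 T = 126643 − 13074 = 113570
T ≈ 57.46 °C (positive, so assuming full melt was valid).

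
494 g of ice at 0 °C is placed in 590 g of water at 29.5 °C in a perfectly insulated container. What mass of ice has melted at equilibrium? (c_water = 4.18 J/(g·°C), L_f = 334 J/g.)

Heat available from the water dropping to 0 °C: 590·4.18·29.5 = 72753 J.
To melt every bit of ice: 494·334 = 164996 J.
That's not enough to melt it all — equilibrium is at 0 °C with ice remaining.
m_melt = 72753 / L_f = 217.8 g.

m_melted ≈ 218 g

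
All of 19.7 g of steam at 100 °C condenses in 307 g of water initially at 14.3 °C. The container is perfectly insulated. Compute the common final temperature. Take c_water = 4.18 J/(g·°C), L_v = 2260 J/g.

T_f ≈ 52.1 °C

Sum of m c ΔT and latent-heat terms is zero:
steam→water at 100 °C releases m L_v = 19.7·2260 = 44522
  condensed water 100 °C→T: 82.35(T − 100)
  water warms: 307·4.18·(T − 14.3) = 1283.3(T − 14.3)
1365.6 T = 44522 + 8234.6 + 18351 = 71107
T ≈ 52.07 °C (< 100 °C, so full condensation is consistent).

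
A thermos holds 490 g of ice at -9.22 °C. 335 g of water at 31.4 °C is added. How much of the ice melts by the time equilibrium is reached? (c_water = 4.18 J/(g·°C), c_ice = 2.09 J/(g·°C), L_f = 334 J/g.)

m_melted ≈ 103 g

Heat available from the water dropping to 0 °C: 335×4.18×31.4 = 43969 J.
Warming the ice to 0 °C takes 490×2.09×9.22 = 9442.2 J, leaving 34527 J for melting.
To melt every bit of ice: 490×334 = 163660 J.
34527 J < 163660 J, so only part of the ice melts and the system sits at 0 °C.
Mass melted = 34527/334 ≈ 103.4 g.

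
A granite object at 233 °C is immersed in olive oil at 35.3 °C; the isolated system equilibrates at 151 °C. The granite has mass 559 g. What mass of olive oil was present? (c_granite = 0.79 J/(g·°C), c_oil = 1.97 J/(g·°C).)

m ≈ 159 g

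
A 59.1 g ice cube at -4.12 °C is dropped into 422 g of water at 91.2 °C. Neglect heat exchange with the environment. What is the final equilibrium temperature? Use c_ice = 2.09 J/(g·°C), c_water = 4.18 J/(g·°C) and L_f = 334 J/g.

T_f ≈ 69.9 °C

Energy conservation, ΣQ = 0:
warm ice to 0 °C: 59.1·2.09·(0 − (-4.12)) = 508.9; melt ice: 59.1·334 = 19739; meltwater 0→T: 59.1·4.18·T = 247.04 T; water: 1764(T − 91.2)
2011 T = 160873 − 20248 = 140625
T ≈ 69.93 °C. Since T > 0 °C, the all-ice-melts assumption holds.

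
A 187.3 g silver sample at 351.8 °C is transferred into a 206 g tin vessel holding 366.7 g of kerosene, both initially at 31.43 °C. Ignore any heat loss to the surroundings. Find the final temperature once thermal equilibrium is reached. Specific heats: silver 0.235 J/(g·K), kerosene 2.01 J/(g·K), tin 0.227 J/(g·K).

T_f ≈ 48.5 °C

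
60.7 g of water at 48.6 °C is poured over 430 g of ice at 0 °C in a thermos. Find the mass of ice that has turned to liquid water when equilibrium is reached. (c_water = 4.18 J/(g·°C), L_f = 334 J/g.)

m_melted ≈ 36.9 g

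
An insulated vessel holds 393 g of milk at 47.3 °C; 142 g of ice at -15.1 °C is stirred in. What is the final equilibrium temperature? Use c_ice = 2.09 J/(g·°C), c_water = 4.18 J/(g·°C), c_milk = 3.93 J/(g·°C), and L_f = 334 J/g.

T_f ≈ 9.9 °C

Setting the total heat transfer to zero:
warm ice to 0 °C: 142·2.09·(0 − (-15.1)) = 4481.4; fusion: m_ice L_f = 142·334 = 47428; warm the meltwater: 593.56 T; milk cools: 393·3.93·(T − 47.3) = 1544.5(T − 47.3)
2138.1 T = 73054 − 51909 = 21145
T ≈ 9.89 °C — above 0 °C, consistent with complete melting.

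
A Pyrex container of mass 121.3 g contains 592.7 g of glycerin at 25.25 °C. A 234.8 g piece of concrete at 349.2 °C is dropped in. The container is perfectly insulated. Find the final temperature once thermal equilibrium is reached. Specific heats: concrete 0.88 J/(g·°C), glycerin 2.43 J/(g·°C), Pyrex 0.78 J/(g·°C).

T_f ≈ 63.7 °C

Let T be the final temperature. ΣQ_i = 0:
234.8*0.88*(T − 349.2) + 592.7*2.43*(T − 25.25) + 121.3*0.78*(T − 25.25) = 0
206.62(T − 349.2) + 1440.3(T − 25.25) + 94.61(T − 25.25) = 0
1741.5 T = 110909
T = 110909 / 1741.5 = 63.7 °C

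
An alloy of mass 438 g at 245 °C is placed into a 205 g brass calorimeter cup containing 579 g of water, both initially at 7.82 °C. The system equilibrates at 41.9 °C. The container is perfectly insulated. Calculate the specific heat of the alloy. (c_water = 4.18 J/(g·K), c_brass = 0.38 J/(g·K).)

Conservation of energy gives ΣQ = 0:
438×c×(41.9 − 245) + 579×4.18×(41.9 − 7.82) + 205×0.38×(41.9 − 7.82) = 0
-88958 c = -85136
c = -85136/-88958 ≈ 0.957 J/(g·K)

c ≈ 0.957 J/(g·K)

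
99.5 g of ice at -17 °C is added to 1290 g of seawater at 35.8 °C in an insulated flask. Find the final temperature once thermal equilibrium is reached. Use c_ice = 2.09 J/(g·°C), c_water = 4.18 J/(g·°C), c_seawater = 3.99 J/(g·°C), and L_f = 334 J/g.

T_f ≈ 26.5 °C

Conservation of energy gives ΣQ = 0:
ice -17→0 °C: 99.5×2.09×17 = 3535.2; fusion: m_ice L_f = 99.5×334 = 33233; warm the meltwater: 415.91 T; seawater cools: 1290×3.99×(T − 35.8) = 5147.1(T − 35.8)
5563 T = 184266 − 36768 = 147498
T ≈ 26.51 °C — above 0 °C, consistent with complete melting.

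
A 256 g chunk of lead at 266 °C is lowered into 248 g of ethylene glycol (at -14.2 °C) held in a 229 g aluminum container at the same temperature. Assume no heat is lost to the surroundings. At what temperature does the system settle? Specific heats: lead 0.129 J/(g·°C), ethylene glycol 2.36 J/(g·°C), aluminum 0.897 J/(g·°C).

Setting the total heat transfer to zero:
256·0.129·(T − 266) + 248·2.36·(T − (-14.2)) + 229·0.897·(T − (-14.2)) = 0
33.02(T − 266) + 585.28(T − (-14.2)) + 205.41(T − (-14.2)) = 0
(33.02 + 585.28 + 205.41) T = 33.02·266 + 585.28·(-14.2) + 205.41·(-14.2)
T ≈ -2.97 °C

T_f ≈ -3.0 °C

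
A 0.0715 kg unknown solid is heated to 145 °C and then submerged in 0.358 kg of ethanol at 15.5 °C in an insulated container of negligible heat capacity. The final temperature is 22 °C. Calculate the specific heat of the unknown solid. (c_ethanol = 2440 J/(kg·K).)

c ≈ 646 J/(kg·K)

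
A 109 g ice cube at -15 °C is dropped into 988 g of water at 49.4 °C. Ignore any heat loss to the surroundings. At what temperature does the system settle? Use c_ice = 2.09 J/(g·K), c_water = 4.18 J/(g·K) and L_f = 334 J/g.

Sum of m c ΔT and latent-heat terms is zero:
warm ice to 0 °C: 109·2.09·(0 − (-15)) = 3417.1
  melt ice: 109·334 = 36406
  meltwater 0→T: 109·4.18·T = 455.62 T
  water cools: 988·4.18·(T − 49.4) = 4129.8(T − 49.4)
4585.5 T = 204014 − 39823 = 164191
T ≈ 35.81 °C. Since T > 0 °C, the all-ice-melts assumption holds.

T_f ≈ 35.8 °C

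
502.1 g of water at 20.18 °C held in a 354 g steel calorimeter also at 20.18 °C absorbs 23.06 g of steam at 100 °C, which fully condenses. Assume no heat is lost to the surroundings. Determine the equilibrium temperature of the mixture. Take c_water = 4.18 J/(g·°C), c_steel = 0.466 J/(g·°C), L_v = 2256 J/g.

T_f ≈ 45.5 °C

Sum of m c ΔT and latent-heat terms is zero:
latent heat released on condensation: 23.06×2256 = 52023
  condensed water 100 °C→T: 96.39(T − 100)
  water warms: 502.1×4.18×(T − 20.18) = 2098.8(T − 20.18)
  steel cup: 354×0.466×(T − 20.18) = 164.96(T − 20.18)
2360.1 T = 52023 + 9639.1 + 45682 = 107345
T ≈ 45.48 °C (< 100 °C, so full condensation is consistent).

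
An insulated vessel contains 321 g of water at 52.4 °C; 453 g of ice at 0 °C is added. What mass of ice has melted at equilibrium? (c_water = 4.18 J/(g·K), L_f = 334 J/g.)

Water can give up m c ΔT = 321×4.18×52.4 = 70309 J before reaching 0 °C.
Fully melting the ice requires m_ice L_f = 453×334 = 151302 J.
70309 J < 151302 J, so only part of the ice melts and the system sits at 0 °C.
m_melt = 70309 / L_f = 210.5 g.

m_melted ≈ 211 g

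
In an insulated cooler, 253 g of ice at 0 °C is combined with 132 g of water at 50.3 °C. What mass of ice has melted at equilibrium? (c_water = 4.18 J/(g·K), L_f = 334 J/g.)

m_melted ≈ 83.1 g

Cooling the water to 0 °C releases 132×4.18×50.3 = 27754 J.
To melt every bit of ice: 253×334 = 84502 J.
Since 27754 < 84502 J, not all the ice melts; equilibrium is at 0 °C.
m_melted×334 = 27754  ⇒  m_melted ≈ 83.09 g.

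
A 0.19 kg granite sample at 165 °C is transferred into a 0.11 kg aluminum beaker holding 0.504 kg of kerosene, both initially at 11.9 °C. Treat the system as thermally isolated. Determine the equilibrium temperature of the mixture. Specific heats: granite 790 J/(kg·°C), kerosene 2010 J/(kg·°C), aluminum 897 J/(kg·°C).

Energy conservation, ΣQ = 0:
0.19×790×(T − 165) + 0.504×2010×(T − 11.9) + 0.11×897×(T − 11.9) = 0
1261.8 T = 37996
T ≈ 30.11 °C

T_f ≈ 30.1 °C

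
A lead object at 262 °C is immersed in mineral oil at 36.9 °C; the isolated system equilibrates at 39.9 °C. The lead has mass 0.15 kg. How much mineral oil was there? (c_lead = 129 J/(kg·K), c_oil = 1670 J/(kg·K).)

Energy conservation, ΣQ = 0:
0.15×129×(39.9 − 262) + m×1670×(39.9 − 36.9) = 0
5010 m = 4297.6
m = 4297.6/5010 ≈ 0.8578 kg

m ≈ 0.858 kg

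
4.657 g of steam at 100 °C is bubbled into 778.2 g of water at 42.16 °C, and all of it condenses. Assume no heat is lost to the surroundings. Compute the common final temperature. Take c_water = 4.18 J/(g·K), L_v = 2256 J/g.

Conservation of energy gives ΣQ = 0:
condense steam: −4.657·2256 = −10506
  condensate cools 100→T: 4.657·4.18·(T − 100) = 19.47(T − 100)
  original water: 3252.9(T − 42.16)
3272.3 T = 10506 + 1946.6 + 137141 = 149594
T ≈ 45.71 °C — below 100 °C, confirming all the steam condensed.

T_f ≈ 45.7 °C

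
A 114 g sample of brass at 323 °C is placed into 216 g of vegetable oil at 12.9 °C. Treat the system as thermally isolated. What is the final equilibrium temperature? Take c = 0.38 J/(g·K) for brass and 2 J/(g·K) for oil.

Setting the total heat transfer to zero:
114*0.38*(T − 323) + 216*2*(T − 12.9) = 0
43.32(T − 323) + 432(T − 12.9) = 0
475.32 T = 19565
T = 19565 / 475.32 = 41.2 °C

T_f ≈ 41.2 °C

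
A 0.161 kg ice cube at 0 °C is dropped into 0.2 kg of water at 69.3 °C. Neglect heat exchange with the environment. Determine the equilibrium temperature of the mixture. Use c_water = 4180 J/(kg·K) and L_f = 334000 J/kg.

T_f ≈ 2.8 °C

Energy conservation, ΣQ = 0:
fusion: m_ice L_f = 0.161×334000 = 53774; meltwater 0→T: 0.161×4180×T = 672.98 T; water cools: 0.2×4180×(T − 69.3) = 836(T − 69.3)
1509 T = 57935 − 53774 = 4160.8
T ≈ 2.76 °C (positive, so assuming full melt was valid).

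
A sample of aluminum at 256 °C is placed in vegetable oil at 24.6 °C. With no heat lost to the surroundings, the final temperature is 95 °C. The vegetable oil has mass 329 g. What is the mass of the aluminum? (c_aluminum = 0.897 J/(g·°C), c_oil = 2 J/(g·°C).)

m ≈ 321 g

Taking heat into each body as positive, Σ m c ΔT = 0:
m·0.897·(95 − 256) + 329·2·(95 − 24.6) = 0
-144.42 m = -46323
m = -46323/-144.42 ≈ 320.8 g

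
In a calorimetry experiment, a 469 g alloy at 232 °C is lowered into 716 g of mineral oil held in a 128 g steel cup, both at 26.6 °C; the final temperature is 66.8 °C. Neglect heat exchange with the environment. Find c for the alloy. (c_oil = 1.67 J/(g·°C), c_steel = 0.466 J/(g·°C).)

Setting the total heat transfer to zero:
469·c·(66.8 − 232) + 716·1.67·(66.8 − 26.6) + 128·0.466·(66.8 − 26.6) = 0
-77479 c = -50466
c = -50466/-77479 ≈ 0.6513 J/(g·°C)

c ≈ 0.651 J/(g·°C)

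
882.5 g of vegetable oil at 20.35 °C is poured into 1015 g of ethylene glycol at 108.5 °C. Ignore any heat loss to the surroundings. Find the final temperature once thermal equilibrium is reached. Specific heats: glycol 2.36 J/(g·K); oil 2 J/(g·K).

Net heat exchanged in the isolated system is zero:
1015·2.36·(T − 108.5) + 882.5·2·(T − 20.35) = 0
2395.4(T − 108.5) + 1765(T − 20.35) = 0
(2395.4 + 1765) T = 2395.4·108.5 + 1765·20.35
T ≈ 71.10 °C

T_f ≈ 71.1 °C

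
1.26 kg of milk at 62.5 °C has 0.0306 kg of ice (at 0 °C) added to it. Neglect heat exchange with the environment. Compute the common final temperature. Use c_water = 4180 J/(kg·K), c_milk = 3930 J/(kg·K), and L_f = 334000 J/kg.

T_f ≈ 58.9 °C

Energy conservation, ΣQ = 0:
latent heat to melt: 0.0306×334000 = 10220
  warm the meltwater: 127.91 T
  milk cools: 1.26×3930×(T − 62.5) = 4951.8(T − 62.5)
5079.7 T = 309488 − 10220 = 299267
T ≈ 58.91 °C — above 0 °C, consistent with complete melting.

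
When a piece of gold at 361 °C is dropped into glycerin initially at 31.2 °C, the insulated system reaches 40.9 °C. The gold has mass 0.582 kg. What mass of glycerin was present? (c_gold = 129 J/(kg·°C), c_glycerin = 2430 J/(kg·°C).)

m ≈ 1.02 kg

Heat lost by the gold = heat gained by the glycerin:
0.582×129×(361 − 40.9) = m×2430×(40.9 − 31.2)
23571 m = 24032  ⇒  m ≈ 1.02 kg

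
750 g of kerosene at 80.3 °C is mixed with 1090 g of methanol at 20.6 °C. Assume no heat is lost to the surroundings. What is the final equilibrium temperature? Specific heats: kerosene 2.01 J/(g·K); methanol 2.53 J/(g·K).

Conservation of energy gives ΣQ = 0:
750×2.01×(T − 80.3) + 1090×2.53×(T − 20.6) = 0
1507.5(T − 80.3) + 2757.7(T − 20.6) = 0
(1507.5 + 2757.7) T = 1507.5×80.3 + 2757.7×20.6
T = 177861/4265.2 ≈ 41.70 °C

T_f ≈ 41.7 °C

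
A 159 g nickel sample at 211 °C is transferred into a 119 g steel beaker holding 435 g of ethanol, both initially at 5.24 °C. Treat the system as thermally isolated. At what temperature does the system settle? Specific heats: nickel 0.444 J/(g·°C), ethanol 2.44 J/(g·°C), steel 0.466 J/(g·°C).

T_f is the heat-capacity-weighted average of the initial temperatures:
T_f = (70.6*211 + 1061.4*5.24 + 55.45*5.24) / (70.6 + 1061.4 + 55.45)
    = 20748 / 1187.4 ≈ 17.47 °C

T_f ≈ 17.5 °C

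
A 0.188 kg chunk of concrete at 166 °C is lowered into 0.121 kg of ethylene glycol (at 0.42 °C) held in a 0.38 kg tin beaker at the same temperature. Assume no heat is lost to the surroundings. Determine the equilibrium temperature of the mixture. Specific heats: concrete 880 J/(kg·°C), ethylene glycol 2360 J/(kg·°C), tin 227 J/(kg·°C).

T_f ≈ 51.4 °C

Setting the total heat transfer to zero:
0.188×880×(T − 166) + 0.121×2360×(T − 0.42) + 0.38×227×(T − 0.42) = 0
165.44(T − 166) + 285.56(T − 0.42) + 86.26(T − 0.42) = 0
(165.44 + 285.56 + 86.26) T = 165.44×166 + 285.56×0.42 + 86.26×0.42
T ≈ 51.41 °C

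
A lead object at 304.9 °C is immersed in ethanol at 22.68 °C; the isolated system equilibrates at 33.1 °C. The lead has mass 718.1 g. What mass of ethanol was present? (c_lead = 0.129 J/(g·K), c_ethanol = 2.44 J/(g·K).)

Conservation of energy gives ΣQ = 0:
718.1×0.129×(33.1 − 304.9) + m×2.44×(33.1 − 22.68) = 0
25.42 m = 25178
m = 25178/25.42 ≈ 990.3 g

m ≈ 990 g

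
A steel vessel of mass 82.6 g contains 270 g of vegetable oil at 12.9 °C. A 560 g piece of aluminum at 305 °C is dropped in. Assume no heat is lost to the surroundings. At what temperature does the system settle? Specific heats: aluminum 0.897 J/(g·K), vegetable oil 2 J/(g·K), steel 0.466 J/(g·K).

T_f ≈ 148.7 °C

Setting the total heat transfer to zero:
560×0.897×(T − 305) + 270×2×(T − 12.9) + 82.6×0.466×(T − 12.9) = 0
(502.32 + 540 + 38.49) T = 502.32×305 + 540×12.9 + 38.49×12.9
T = 160670/1080.8 ≈ 148.66 °C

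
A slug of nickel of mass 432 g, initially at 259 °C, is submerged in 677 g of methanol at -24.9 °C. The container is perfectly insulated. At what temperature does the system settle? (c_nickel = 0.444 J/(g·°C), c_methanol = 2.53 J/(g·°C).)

T_f ≈ 3.7 °C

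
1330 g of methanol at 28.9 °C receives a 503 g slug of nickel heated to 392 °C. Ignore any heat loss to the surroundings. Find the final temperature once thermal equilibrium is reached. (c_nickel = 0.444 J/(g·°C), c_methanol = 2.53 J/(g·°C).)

T_f ≈ 51.5 °C

T_f is the heat-capacity-weighted average of the initial temperatures:
T_f = (223.33×392 + 3364.9×28.9) / (223.33 + 3364.9)
    = 184792 / 3588.2 ≈ 51.50 °C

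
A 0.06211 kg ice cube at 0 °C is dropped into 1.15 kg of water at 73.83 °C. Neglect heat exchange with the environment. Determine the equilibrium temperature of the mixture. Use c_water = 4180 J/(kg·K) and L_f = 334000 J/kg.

T_f ≈ 66.0 °C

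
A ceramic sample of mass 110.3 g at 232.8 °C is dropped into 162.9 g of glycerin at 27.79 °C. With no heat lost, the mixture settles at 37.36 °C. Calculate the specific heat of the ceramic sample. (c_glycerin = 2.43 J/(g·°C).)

c ≈ 0.176 J/(g·°C)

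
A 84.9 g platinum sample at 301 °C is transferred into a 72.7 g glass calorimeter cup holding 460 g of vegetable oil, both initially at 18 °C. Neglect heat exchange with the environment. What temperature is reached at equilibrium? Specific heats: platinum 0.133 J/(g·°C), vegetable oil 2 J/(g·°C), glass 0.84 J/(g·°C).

T_f ≈ 21.2 °C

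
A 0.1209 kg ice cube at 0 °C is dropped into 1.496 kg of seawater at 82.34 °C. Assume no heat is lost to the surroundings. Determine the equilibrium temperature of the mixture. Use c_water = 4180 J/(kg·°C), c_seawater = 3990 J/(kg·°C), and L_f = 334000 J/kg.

T_f ≈ 69.7 °C

Setting the total heat transfer to zero:
melt ice: 0.1209·334000 = 40381
  warm the meltwater: 505.36 T
  seawater: 5969(T − 82.34)
6474.4 T = 491491 − 40381 = 451110
T ≈ 69.68 °C (positive, so assuming full melt was valid).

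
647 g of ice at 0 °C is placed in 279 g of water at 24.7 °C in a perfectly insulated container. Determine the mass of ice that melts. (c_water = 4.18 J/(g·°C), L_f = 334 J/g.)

Water can give up m c ΔT = 279×4.18×24.7 = 28806 J before reaching 0 °C.
Melting all 647 g of ice would need 647×334 = 216098 J.
That's not enough to melt it all — equilibrium is at 0 °C with ice remaining.
Mass melted = 28806/334 ≈ 86.24 g.

m_melted ≈ 86.2 g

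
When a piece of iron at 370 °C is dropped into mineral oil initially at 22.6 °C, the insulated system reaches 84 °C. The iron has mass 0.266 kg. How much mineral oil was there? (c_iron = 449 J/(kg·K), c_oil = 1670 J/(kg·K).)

Heat lost by the iron = heat gained by the oil:
0.266·449·(370 − 84) = m·1670·(84 − 22.6)
102538 m = 34158  ⇒  m ≈ 0.3331 kg

m ≈ 0.333 kg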